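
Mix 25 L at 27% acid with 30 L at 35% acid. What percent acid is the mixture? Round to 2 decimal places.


Solute in mixture 1 = 27% of 25 L = 25*27/100 = 27/4 L
Solute in mixture 2 = 35% of 30 L = 30*35/100 = 21/2 L
Total solute = 27/4 + 21/2 = 69/4 L
Total volume = 25 + 30 = 55 L
Final concentration = 69/4/55 * 100 = 31.36%

31.36


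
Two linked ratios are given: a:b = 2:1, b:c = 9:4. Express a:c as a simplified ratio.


Given a:b = 2:1 and b:c = 9:4
Make b consistent. Multiply first ratio by 9: a:b = 18:9
Multiply second ratio by 1: b:c = 9:4
Now b = 9 in both, so a:b:c = 18:9:4
Therefore a:c = 18:4
Simplify by GCD: a:c = 9:2

9:2


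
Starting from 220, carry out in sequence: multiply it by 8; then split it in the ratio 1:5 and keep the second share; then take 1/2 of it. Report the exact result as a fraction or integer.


Start with 220.
Step 1: Multiply by 8: 220 * 8 = 1760
Step 2: Split 1:5, second share = 1760 * 5/6 = 4400/3
Step 3: Take 1/2: 4400/3 * 1/2 = 2200/3
Final result = 2200/3

2200/3


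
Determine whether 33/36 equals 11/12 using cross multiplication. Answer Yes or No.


Cross multiply to check 33/36 = 11/12
Left cross product: 33 * 12 = 396
Right cross product: 36 * 11 = 396
396 = 396
Equal, so proportions match => Yes

Yes


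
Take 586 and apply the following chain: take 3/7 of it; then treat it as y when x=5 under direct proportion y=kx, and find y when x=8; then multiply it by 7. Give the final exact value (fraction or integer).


Start with 586.
Step 1: Take 3/7: 586 * 3/7 = 1758/7
Step 2: Direct prop: k = (1758/7)/5; new y = k*8 = 1758/7*8/5 = 14064/35
Step 3: Multiply by 7: 14064/35 * 7 = 14064/5
Final result = 14064/5

14064/5


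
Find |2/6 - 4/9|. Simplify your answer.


Simplify: 2/6 = 1/3 and 4/9 = 4/9
Find common denominator: LCD = 9
Convert: 3/9 and 4/9
Difference = |3 - 4|/9 = 1/9
Simplified = 1/9

1/9


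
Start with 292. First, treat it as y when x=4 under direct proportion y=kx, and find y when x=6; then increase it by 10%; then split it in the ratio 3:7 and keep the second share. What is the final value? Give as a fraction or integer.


Start with 292.
Step 1: Direct prop: k = (292)/4; new y = k*6 = 292*6/4 = 438
Step 2: Increase by 10%: 438 * 110/100 = 2409/5
Step 3: Split 3:7, second share = 2409/5 * 7/10 = 16863/50
Final result = 16863/50

16863/50


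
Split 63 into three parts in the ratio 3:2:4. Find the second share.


Ratio = 3:2:4
Total parts = 3 + 2 + 4 = 9
Value per part = 63 / 9 = 7
First share = 3 * 7 = 21
Middle share = 2 * 7 = 14
Third share = 4 * 7 = 28

14


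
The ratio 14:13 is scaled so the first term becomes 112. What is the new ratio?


Original ratio: 14:13
First term target: 112
Scale factor = 112 / 14 = 8
Multiply second term: 13 * 8 = 104
Equivalent ratio = 112:104

112:104


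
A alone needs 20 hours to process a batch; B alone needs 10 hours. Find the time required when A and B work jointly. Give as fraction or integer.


Rate of A = 1/20 job per hour
Rate of B = 1/10 job per hour
Combined rate = 1/20 + 1/10
Find common denominator: (10 + 20)/(20*10) = 30/200
Combined rate = 3/20 job per hour
Time together = 1 / (3/20) = 20/3 hours

20/3


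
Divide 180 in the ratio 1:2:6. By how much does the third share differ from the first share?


Total parts = 1 + 2 + 6 = 9
Value per part = 180 / 9 = 20
Shares: 1*20=20, 2*20=40, 6*20=120
Third share = 120, first share = 20
Difference = |120 - 20| = 100

100


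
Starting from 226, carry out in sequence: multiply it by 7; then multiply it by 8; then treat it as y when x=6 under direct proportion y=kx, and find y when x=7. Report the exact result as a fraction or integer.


Start with 226.
Step 1: Multiply by 7: 226 * 7 = 1582
Step 2: Multiply by 8: 1582 * 8 = 12656
Step 3: Direct prop: k = (12656)/6; new y = k*7 = 12656*7/6 = 44296/3
Final result = 44296/3

44296/3


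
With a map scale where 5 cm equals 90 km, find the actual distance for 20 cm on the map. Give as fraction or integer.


Map scale: 5 cm = 90 km
Measured distance on map = 20 cm
Set up proportion: 20 * 90 / 5
= 1800 / 5
= 360 km

360


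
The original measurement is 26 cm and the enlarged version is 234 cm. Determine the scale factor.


Original length = 26 cm
Scaled length = 234 cm
Scale factor = 234 / 26
= 9

9


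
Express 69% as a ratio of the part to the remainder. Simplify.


Part = 69%, Remainder = 31%
Ratio = 69:31
GCD(69, 31) = 1
Simplify: 69:31 = 69:31

69:31


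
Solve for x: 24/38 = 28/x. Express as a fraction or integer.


Setting up: 24/38 = 28/x
Cross multiply: 24 * x = 38 * 28
24x = 1064
x = 1064/24
x = 133/3

133/3


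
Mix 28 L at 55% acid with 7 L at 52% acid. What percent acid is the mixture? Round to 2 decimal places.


Solute in mixture 1 = 55% of 28 L = 28*55/100 = 77/5 L
Solute in mixture 2 = 52% of 7 L = 7*52/100 = 91/25 L
Total solute = 77/5 + 91/25 = 476/25 L
Total volume = 28 + 7 = 35 L
Final concentration = 476/25/35 * 100 = 54.40%

54.40


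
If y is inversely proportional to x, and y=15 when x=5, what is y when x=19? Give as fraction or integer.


Inverse proportion: y = k/x
Find k: k = 5 * 15 = 75
Compute y at x=19: y = 75/19
y = 75/19

75/19


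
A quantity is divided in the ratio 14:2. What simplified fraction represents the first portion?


Total parts = 14 + 2 = 16
First part fraction = 14/16
Simplify: 14/16 = 7/8

7/8


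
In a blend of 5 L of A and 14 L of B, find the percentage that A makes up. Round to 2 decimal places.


Volume of A = 5 L
Volume of B = 14 L
Total volume = 5 + 14 = 19 L
Percentage of A = (5/19) * 100
= 26.32%

26.32


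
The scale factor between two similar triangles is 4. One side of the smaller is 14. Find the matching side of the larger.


Similar triangles have proportional sides
Scale factor = 4
Smaller side = 14
Corresponding larger side = 14 * 4
= 56

56


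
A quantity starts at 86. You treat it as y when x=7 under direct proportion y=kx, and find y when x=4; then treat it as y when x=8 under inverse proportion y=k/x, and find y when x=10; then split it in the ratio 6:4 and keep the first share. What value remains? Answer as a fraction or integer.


Start with 86.
Step 1: Direct prop: k = (86)/7; new y = k*4 = 86*4/7 = 344/7
Step 2: Inverse prop: k = (344/7)*8; new y = k/10 = 344/7*8/10 = 1376/35
Step 3: Split 6:4, first share = 1376/35 * 6/10 = 4128/175
Final result = 4128/175

4128/175


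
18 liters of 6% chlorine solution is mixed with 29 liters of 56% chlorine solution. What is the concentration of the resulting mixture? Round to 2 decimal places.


Solute in mixture 1 = 6% of 18 L = 18*6/100 = 27/25 L
Solute in mixture 2 = 56% of 29 L = 29*56/100 = 406/25 L
Total solute = 27/25 + 406/25 = 433/25 L
Total volume = 18 + 29 = 47 L
Final concentration = 433/25/47 * 100 = 36.85%

36.85


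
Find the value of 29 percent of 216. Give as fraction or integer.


Compute 29% of 216
Convert percentage: 29% = 29/100
Multiply: 216 * 29/100
= 6264/100
= 1566/25

1566/25


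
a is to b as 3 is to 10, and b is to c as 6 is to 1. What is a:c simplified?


Given a:b = 3:10 and b:c = 6:1
Make b consistent. Multiply first ratio by 6: a:b = 18:60
Multiply second ratio by 10: b:c = 60:10
Now b = 60 in both, so a:b:c = 18:60:10
Therefore a:c = 18:10
Simplify by GCD: a:c = 9:5

9:5


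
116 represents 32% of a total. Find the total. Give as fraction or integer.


Given: 116 is 32% of the whole
Set up: 116 = 32/100 * whole
whole = 116 * 100 / 32
whole = 11600 / 32
whole = 725/2

725/2


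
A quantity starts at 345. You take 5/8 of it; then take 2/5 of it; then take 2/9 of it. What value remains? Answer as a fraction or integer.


Start with 345.
Step 1: Take 5/8: 345 * 5/8 = 1725/8
Step 2: Take 2/5: 1725/8 * 2/5 = 345/4
Step 3: Take 2/9: 345/4 * 2/9 = 115/6
Final result = 115/6

115/6


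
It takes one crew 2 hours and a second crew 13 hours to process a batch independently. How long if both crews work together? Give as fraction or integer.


Rate of A = 1/2 job per hour
Rate of B = 1/13 job per hour
Combined rate = 1/2 + 1/13
Find common denominator: (13 + 2)/(2*13) = 15/26
Combined rate = 15/26 job per hour
Time together = 1 / (15/26) = 26/15 hours

26/15


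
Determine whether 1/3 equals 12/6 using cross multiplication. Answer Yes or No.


Cross multiply to check 1/3 = 12/6
Left cross product: 1 * 6 = 6
Right cross product: 3 * 12 = 36
6 != 36
Not equal, so proportions differ => No

No


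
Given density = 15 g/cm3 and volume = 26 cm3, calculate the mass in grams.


Using mass = density * volume
Density = 15 g/cm3
Volume = 26 cm3
Mass = 15 * 26
= 390 g

390


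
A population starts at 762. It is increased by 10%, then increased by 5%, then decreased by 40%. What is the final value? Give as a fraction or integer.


Start: 762
Step 1: increase by 10% => multiply by 110/100
  762 * 110/100 = 4191/5
Step 2: increase by 5% => multiply by 105/100
  4191/5 * 105/100 = 88011/100
Step 3: decrease by 40% => multiply by 60/100
  88011/100 * 60/100 = 264033/500
Final value = 264033/500

264033/500


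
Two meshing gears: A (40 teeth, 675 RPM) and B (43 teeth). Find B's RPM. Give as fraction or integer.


Gear ratio: teeth_A * RPM_A = teeth_B * RPM_B
40 * 675 = 43 * RPM_B
27000 = 43 * RPM_B
RPM_B = 27000 / 43
RPM_B = 27000/43

27000/43


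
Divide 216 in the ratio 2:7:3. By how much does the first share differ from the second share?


Total parts = 2 + 7 + 3 = 12
Value per part = 216 / 12 = 18
Shares: 2*18=36, 7*18=126, 3*18=54
First share = 36, second share = 126
Difference = |36 - 126| = 90

90


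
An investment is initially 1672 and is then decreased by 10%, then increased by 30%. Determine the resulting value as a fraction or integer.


Start: 1672
Step 1: decrease by 10% => multiply by 90/100
  1672 * 90/100 = 7524/5
Step 2: increase by 30% => multiply by 130/100
  7524/5 * 130/100 = 48906/25
Final value = 48906/25

48906/25


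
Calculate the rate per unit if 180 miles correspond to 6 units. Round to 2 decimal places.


Total miles = 180
Number of units = 6
Unit rate = 180 / 6
= 30 miles per unit

30


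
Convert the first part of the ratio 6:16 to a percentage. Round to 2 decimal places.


Total parts = 6 + 16 = 22
First part fraction = 6/22
Percentage = (6/22) * 100
= 0.272727 * 100
= 27.27%

27.27


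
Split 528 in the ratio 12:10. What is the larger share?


Total parts = 12 + 10 = 22
Value per part = 528 / 22 = 24
First share = 12 * 24 = 288
Second share = 10 * 24 = 240
Larger share = 288

288


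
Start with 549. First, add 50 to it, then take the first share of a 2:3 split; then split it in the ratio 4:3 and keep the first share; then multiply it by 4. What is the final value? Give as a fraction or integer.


Start with 549.
Step 1: Add 50: 549+50=599; split 2:3 first = 599*2/5 = 1198/5
Step 2: Split 4:3, first share = 1198/5 * 4/7 = 4792/35
Step 3: Multiply by 4: 4792/35 * 4 = 19168/35
Final result = 19168/35

19168/35


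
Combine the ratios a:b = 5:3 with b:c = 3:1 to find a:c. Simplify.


Given a:b = 5:3 and b:c = 3:1
Make b consistent. Multiply first ratio by 3: a:b = 15:9
Multiply second ratio by 3: b:c = 9:3
Now b = 9 in both, so a:b:c = 15:9:3
Therefore a:c = 15:3
Simplify by GCD: a:c = 5:1

5:1


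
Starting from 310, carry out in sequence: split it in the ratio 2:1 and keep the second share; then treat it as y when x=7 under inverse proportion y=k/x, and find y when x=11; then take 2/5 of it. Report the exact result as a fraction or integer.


Start with 310.
Step 1: Split 2:1, second share = 310 * 1/3 = 310/3
Step 2: Inverse prop: k = (310/3)*7; new y = k/11 = 310/3*7/11 = 2170/33
Step 3: Take 2/5: 2170/33 * 2/5 = 868/33
Final result = 868/33

868/33


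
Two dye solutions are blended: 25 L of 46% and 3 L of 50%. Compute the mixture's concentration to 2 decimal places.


Solute in mixture 1 = 46% of 25 L = 25*46/100 = 23/2 L
Solute in mixture 2 = 50% of 3 L = 3*50/100 = 3/2 L
Total solute = 23/2 + 3/2 = 13 L
Total volume = 25 + 3 = 28 L
Final concentration = 13/28 * 100 = 46.43%

46.43


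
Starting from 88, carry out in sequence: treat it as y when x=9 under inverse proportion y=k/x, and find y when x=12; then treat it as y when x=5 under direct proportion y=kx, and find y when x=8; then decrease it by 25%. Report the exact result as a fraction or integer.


Start with 88.
Step 1: Inverse prop: k = (88)*9; new y = k/12 = 88*9/12 = 66
Step 2: Direct prop: k = (66)/5; new y = k*8 = 66*8/5 = 528/5
Step 3: Decrease by 25%: 528/5 * 75/100 = 396/5
Final result = 396/5

396/5


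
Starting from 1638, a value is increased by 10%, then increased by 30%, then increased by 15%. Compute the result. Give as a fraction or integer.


Start: 1638
Step 1: increase by 10% => multiply by 110/100
  1638 * 110/100 = 9009/5
Step 2: increase by 30% => multiply by 130/100
  9009/5 * 130/100 = 117117/50
Step 3: increase by 15% => multiply by 115/100
  117117/50 * 115/100 = 2693691/1000
Final value = 2693691/1000

2693691/1000


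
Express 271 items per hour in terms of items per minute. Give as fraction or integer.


Converting from per hour to per minute
Rate = 271 items per hour
Divide by 60: 271/60
= 271/60 items per minute

271/60


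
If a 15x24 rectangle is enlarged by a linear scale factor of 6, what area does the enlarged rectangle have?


Original dimensions: 15 x 24
Enlargement factor = 6
New width = 15 * 6 = 90
New height = 24 * 6 = 144
New area = 90 * 144 = 12960

12960


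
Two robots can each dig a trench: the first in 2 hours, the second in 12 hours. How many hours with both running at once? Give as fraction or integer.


Rate of A = 1/2 job per hour
Rate of B = 1/12 job per hour
Combined rate = 1/2 + 1/12
Find common denominator: (12 + 2)/(2*12) = 14/24
Combined rate = 7/12 job per hour
Time together = 1 / (7/12) = 12/7 hours

12/7


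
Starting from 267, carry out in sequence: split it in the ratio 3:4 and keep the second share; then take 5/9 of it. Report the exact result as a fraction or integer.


Start with 267.
Step 1: Split 3:4, second share = 267 * 4/7 = 1068/7
Step 2: Take 5/9: 1068/7 * 5/9 = 1780/21
Final result = 1780/21

1780/21


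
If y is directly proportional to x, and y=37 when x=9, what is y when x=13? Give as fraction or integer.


Direct proportion: y = kx
Find k: k = 37/9 = 37/9
Compute y at x=13: y = 37/9 * 13
y = 481/9

481/9


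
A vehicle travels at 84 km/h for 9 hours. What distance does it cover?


Using distance = speed * time
Speed = 84 km/h
Time = 9 hours
Distance = 84 * 9
= 756 km

756


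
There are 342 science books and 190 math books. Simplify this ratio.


Find GCD(342, 190)
GCD = 38
Divide both by 38: 342/38 = 9, 190/38 = 5
Simplified ratio = 9:5

9:5


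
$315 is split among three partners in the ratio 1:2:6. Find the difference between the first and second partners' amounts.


Total parts = 1 + 2 + 6 = 9
Value per part = 315 / 9 = 35
Shares: 1*35=35, 2*35=70, 6*35=210
First share = 35, second share = 70
Difference = |35 - 70| = 35

35


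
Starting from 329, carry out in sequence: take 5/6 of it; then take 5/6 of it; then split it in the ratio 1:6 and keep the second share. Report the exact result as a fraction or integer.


Start with 329.
Step 1: Take 5/6: 329 * 5/6 = 1645/6
Step 2: Take 5/6: 1645/6 * 5/6 = 8225/36
Step 3: Split 1:6, second share = 8225/36 * 6/7 = 1175/6
Final result = 1175/6

1175/6


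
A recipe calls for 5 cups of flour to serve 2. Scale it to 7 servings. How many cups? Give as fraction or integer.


Original: 5 cups for 2 servings
Target servings = 7
Scaling factor = 7/2
New amount = 5 * 7/2
= 35/2
= 35/2 cups

35/2


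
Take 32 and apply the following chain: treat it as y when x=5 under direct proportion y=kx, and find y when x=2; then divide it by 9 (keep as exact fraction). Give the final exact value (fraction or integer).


Start with 32.
Step 1: Direct prop: k = (32)/5; new y = k*2 = 32*2/5 = 64/5
Step 2: Divide by 9: 64/5 / 9 = 64/45
Final result = 64/45

64/45


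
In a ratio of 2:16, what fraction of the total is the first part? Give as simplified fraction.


Total parts = 2 + 16 = 18
First part fraction = 2/18
Simplify: 2/18 = 1/9

1/9


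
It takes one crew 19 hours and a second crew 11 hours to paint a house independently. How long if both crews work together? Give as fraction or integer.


Rate of A = 1/19 job per hour
Rate of B = 1/11 job per hour
Combined rate = 1/19 + 1/11
Find common denominator: (11 + 19)/(19*11) = 30/209
Combined rate = 30/209 job per hour
Time together = 1 / (30/209) = 209/30 hours

209/30


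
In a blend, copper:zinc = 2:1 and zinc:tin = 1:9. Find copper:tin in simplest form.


Given a:b = 2:1 and b:c = 1:9
Make b consistent. Multiply first ratio by 1: a:b = 2:1
Multiply second ratio by 1: b:c = 1:9
Now b = 1 in both, so a:b:c = 2:1:9
Therefore a:c = 2:9
Simplify by GCD: a:c = 2:9

2:9


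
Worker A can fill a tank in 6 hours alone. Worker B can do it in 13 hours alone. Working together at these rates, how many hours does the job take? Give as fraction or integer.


Rate of A = 1/6 job per hour
Rate of B = 1/13 job per hour
Combined rate = 1/6 + 1/13
Find common denominator: (13 + 6)/(6*13) = 19/78
Combined rate = 19/78 job per hour
Time together = 1 / (19/78) = 78/19 hours

78/19


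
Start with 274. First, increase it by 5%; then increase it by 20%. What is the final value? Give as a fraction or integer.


Start with 274.
Step 1: Increase by 5%: 274 * 105/100 = 2877/10
Step 2: Increase by 20%: 2877/10 * 120/100 = 8631/25
Final result = 8631/25

8631/25


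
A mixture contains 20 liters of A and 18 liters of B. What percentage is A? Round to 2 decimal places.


Volume of A = 20 L
Volume of B = 18 L
Total volume = 20 + 18 = 38 L
Percentage of A = (20/38) * 100
= 52.63%

52.63


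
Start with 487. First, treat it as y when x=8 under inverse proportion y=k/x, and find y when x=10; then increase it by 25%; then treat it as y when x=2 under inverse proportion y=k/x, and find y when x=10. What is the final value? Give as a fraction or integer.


Start with 487.
Step 1: Inverse prop: k = (487)*8; new y = k/10 = 487*8/10 = 1948/5
Step 2: Increase by 25%: 1948/5 * 125/100 = 487
Step 3: Inverse prop: k = (487)*2; new y = k/10 = 487*2/10 = 487/5
Final result = 487/5

487/5


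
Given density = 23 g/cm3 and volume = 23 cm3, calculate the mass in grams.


Using mass = density * volume
Density = 23 g/cm3
Volume = 23 cm3
Mass = 23 * 23
= 529 g

529


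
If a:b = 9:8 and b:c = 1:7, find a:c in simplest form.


Given a:b = 9:8 and b:c = 1:7
Make b consistent. Multiply first ratio by 1: a:b = 9:8
Multiply second ratio by 8: b:c = 8:56
Now b = 8 in both, so a:b:c = 9:8:56
Therefore a:c = 9:56
Simplify by GCD: a:c = 9:56

9:56


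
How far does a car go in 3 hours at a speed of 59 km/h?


Using distance = speed * time
Speed = 59 km/h
Time = 3 hours
Distance = 59 * 3
= 177 km

177


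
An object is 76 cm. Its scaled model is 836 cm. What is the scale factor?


Original length = 76 cm
Scaled length = 836 cm
Scale factor = 836 / 76
= 11

11


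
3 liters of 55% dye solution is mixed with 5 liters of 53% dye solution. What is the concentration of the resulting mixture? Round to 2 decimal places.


Solute in mixture 1 = 55% of 3 L = 3*55/100 = 33/20 L
Solute in mixture 2 = 53% of 5 L = 5*53/100 = 53/20 L
Total solute = 33/20 + 53/20 = 43/10 L
Total volume = 3 + 5 = 8 L
Final concentration = 43/10/8 * 100 = 53.75%

53.75


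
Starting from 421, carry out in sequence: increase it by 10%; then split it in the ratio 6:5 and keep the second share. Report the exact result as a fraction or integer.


Start with 421.
Step 1: Increase by 10%: 421 * 110/100 = 4631/10
Step 2: Split 6:5, second share = 4631/10 * 5/11 = 421/2
Final result = 421/2

421/2


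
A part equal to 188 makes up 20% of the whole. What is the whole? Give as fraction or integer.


Given: 188 is 20% of the whole
Set up: 188 = 20/100 * whole
whole = 188 * 100 / 20
whole = 18800 / 20
whole = 940

940


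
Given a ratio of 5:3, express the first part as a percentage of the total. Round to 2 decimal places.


Total parts = 5 + 3 = 8
First part fraction = 5/8
Percentage = (5/8) * 100
= 0.625 * 100
= 62.50%

62.50


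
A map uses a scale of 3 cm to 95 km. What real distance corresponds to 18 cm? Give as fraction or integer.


Map scale: 3 cm = 95 km
Measured distance on map = 18 cm
Set up proportion: 18 * 95 / 3
= 1710 / 3
= 570 km

570


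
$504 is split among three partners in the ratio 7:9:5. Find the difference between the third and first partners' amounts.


Total parts = 7 + 9 + 5 = 21
Value per part = 504 / 21 = 24
Shares: 7*24=168, 9*24=216, 5*24=120
Third share = 120, first share = 168
Difference = |120 - 168| = 48

48


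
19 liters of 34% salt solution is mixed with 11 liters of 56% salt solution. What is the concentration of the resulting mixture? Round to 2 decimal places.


Solute in mixture 1 = 34% of 19 L = 19*34/100 = 323/50 L
Solute in mixture 2 = 56% of 11 L = 11*56/100 = 154/25 L
Total solute = 323/50 + 154/25 = 631/50 L
Total volume = 19 + 11 = 30 L
Final concentration = 631/50/30 * 100 = 42.07%

42.07


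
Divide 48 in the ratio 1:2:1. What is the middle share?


Ratio = 1:2:1
Total parts = 1 + 2 + 1 = 4
Value per part = 48 / 4 = 12
First share = 1 * 12 = 12
Middle share = 2 * 12 = 24
Third share = 1 * 12 = 12

24


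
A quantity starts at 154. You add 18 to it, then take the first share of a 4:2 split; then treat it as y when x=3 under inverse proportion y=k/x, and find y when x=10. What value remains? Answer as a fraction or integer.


Start with 154.
Step 1: Add 18: 154+18=172; split 4:2 first = 172*4/6 = 344/3
Step 2: Inverse prop: k = (344/3)*3; new y = k/10 = 344/3*3/10 = 172/5
Final result = 172/5

172/5


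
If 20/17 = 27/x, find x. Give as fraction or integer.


Setting up: 20/17 = 27/x
Cross multiply: 20 * x = 17 * 27
20x = 459
x = 459/20
x = 459/20

459/20


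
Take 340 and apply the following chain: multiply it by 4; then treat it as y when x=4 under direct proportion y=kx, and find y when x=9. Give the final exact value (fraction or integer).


Start with 340.
Step 1: Multiply by 4: 340 * 4 = 1360
Step 2: Direct prop: k = (1360)/4; new y = k*9 = 1360*9/4 = 3060
Final result = 3060

3060


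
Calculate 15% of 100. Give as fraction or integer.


Compute 15% of 100
Convert percentage: 15% = 15/100
Multiply: 100 * 15/100
= 1500/100
= 15

15


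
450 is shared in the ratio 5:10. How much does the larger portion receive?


Total parts = 5 + 10 = 15
Value per part = 450 / 15 = 30
First share = 5 * 30 = 150
Second share = 10 * 30 = 300
Larger share = 300

300


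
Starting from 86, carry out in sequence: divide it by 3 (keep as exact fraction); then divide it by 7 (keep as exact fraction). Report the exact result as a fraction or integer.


Start with 86.
Step 1: Divide by 3: 86 / 3 = 86/3
Step 2: Divide by 7: 86/3 / 7 = 86/21
Final result = 86/21

86/21


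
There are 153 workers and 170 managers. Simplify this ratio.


Find GCD(153, 170)
GCD = 17
Divide both by 17: 153/17 = 9, 170/17 = 10
Simplified ratio = 9:10

9:10


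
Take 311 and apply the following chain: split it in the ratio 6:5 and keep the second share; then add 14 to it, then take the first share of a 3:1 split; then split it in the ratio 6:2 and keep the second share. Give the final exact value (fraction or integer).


Start with 311.
Step 1: Split 6:5, second share = 311 * 5/11 = 1555/11
Step 2: Add 14: 1555/11+14=1709/11; split 3:1 first = 1709/11*3/4 = 5127/44
Step 3: Split 6:2, second share = 5127/44 * 2/8 = 5127/176
Final result = 5127/176

5127/176


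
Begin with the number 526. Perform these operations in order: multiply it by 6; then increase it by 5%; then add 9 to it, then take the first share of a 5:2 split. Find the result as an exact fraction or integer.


Start with 526.
Step 1: Multiply by 6: 526 * 6 = 3156
Step 2: Increase by 5%: 3156 * 105/100 = 16569/5
Step 3: Add 9: 16569/5+9=16614/5; split 5:2 first = 16614/5*5/7 = 16614/7
Final result = 16614/7

16614/7


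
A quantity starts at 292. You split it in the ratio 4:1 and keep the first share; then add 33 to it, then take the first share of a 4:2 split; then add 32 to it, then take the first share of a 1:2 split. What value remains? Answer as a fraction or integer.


Start with 292.
Step 1: Split 4:1, first share = 292 * 4/5 = 1168/5
Step 2: Add 33: 1168/5+33=1333/5; split 4:2 first = 1333/5*4/6 = 2666/15
Step 3: Add 32: 2666/15+32=3146/15; split 1:2 first = 3146/15*1/3 = 3146/45
Final result = 3146/45

3146/45


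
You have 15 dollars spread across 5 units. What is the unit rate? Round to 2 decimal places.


Total dollars = 15
Number of units = 5
Unit rate = 15 / 5
= 3 dollars per unit

3


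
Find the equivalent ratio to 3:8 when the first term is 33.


Original ratio: 3:8
First term target: 33
Scale factor = 33 / 3 = 11
Multiply second term: 8 * 11 = 88
Equivalent ratio = 33:88

33:88


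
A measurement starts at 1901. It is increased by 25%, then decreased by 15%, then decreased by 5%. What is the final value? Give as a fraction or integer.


Start: 1901
Step 1: increase by 25% => multiply by 125/100
  1901 * 125/100 = 9505/4
Step 2: decrease by 15% => multiply by 85/100
  9505/4 * 85/100 = 32317/16
Step 3: decrease by 5% => multiply by 95/100
  32317/16 * 95/100 = 614023/320
Final value = 614023/320

614023/320


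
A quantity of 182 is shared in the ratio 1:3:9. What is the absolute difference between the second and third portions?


Total parts = 1 + 3 + 9 = 13
Value per part = 182 / 13 = 14
Shares: 1*14=14, 3*14=42, 9*14=126
Second share = 42, third share = 126
Difference = |42 - 126| = 84

84


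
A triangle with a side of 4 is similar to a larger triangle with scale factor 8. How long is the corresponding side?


Similar triangles have proportional sides
Scale factor = 8
Smaller side = 4
Corresponding larger side = 4 * 8
= 32

32


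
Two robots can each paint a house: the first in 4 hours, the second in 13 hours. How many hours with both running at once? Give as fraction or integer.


Rate of A = 1/4 job per hour
Rate of B = 1/13 job per hour
Combined rate = 1/4 + 1/13
Find common denominator: (13 + 4)/(4*13) = 17/52
Combined rate = 17/52 job per hour
Time together = 1 / (17/52) = 52/17 hours

52/17


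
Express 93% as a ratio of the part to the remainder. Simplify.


Part = 93%, Remainder = 7%
Ratio = 93:7
GCD(93, 7) = 1
Simplify: 93:7 = 93:7

93:7


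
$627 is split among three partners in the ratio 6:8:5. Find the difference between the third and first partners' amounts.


Total parts = 6 + 8 + 5 = 19
Value per part = 627 / 19 = 33
Shares: 6*33=198, 8*33=264, 5*33=165
Third share = 165, first share = 198
Difference = |165 - 198| = 33

33


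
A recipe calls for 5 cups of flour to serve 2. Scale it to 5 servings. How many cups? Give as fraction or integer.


Original: 5 cups for 2 servings
Target servings = 5
Scaling factor = 5/2
New amount = 5 * 5/2
= 25/2
= 25/2 cups

25/2


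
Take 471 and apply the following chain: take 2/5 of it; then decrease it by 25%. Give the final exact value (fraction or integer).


Start with 471.
Step 1: Take 2/5: 471 * 2/5 = 942/5
Step 2: Decrease by 25%: 942/5 * 75/100 = 1413/10
Final result = 1413/10

1413/10


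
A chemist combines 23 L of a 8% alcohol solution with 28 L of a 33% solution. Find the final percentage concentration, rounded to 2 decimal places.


Solute in mixture 1 = 8% of 23 L = 23*8/100 = 46/25 L
Solute in mixture 2 = 33% of 28 L = 28*33/100 = 231/25 L
Total solute = 46/25 + 231/25 = 277/25 L
Total volume = 23 + 28 = 51 L
Final concentration = 277/25/51 * 100 = 21.73%

21.73


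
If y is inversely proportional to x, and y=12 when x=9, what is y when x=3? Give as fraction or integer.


Inverse proportion: y = k/x
Find k: k = 9 * 12 = 108
Compute y at x=3: y = 108/3
y = 36

36


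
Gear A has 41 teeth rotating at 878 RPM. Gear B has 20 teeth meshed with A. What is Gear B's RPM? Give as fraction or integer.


Gear ratio: teeth_A * RPM_A = teeth_B * RPM_B
41 * 878 = 20 * RPM_B
35998 = 20 * RPM_B
RPM_B = 35998 / 20
RPM_B = 17999/10

17999/10


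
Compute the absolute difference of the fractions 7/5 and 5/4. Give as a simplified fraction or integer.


Simplify: 7/5 = 7/5 and 5/4 = 5/4
Find common denominator: LCD = 20
Convert: 28/20 and 25/20
Difference = |28 - 25|/20 = 3/20
Simplified = 3/20

3/20


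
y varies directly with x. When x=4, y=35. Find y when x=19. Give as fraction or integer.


Direct proportion: y = kx
Find k: k = 35/4 = 35/4
Compute y at x=19: y = 35/4 * 19
y = 665/4

665/4


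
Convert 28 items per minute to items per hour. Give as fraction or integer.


Converting from per minute to per hour
Rate = 28 items per minute
Multiply by 60: 28 * 60
= 1680 items per hour

1680


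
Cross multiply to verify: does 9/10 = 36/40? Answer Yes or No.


Cross multiply to check 9/10 = 36/40
Left cross product: 9 * 40 = 360
Right cross product: 10 * 36 = 360
360 = 360
Equal, so proportions match => Yes

Yes


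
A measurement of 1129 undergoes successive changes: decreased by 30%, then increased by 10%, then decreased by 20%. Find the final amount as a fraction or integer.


Start: 1129
Step 1: decrease by 30% => multiply by 70/100
  1129 * 70/100 = 7903/10
Step 2: increase by 10% => multiply by 110/100
  7903/10 * 110/100 = 86933/100
Step 3: decrease by 20% => multiply by 80/100
  86933/100 * 80/100 = 86933/125
Final value = 86933/125

86933/125


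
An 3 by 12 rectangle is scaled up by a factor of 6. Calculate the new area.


Original dimensions: 3 x 12
Enlargement factor = 6
New width = 3 * 6 = 18
New height = 12 * 6 = 72
New area = 18 * 72 = 1296

1296


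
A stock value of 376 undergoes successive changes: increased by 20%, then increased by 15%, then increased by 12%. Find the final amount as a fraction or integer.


Start: 376
Step 1: increase by 20% => multiply by 120/100
  376 * 120/100 = 2256/5
Step 2: increase by 15% => multiply by 115/100
  2256/5 * 115/100 = 12972/25
Step 3: increase by 12% => multiply by 112/100
  12972/25 * 112/100 = 363216/625
Final value = 363216/625

363216/625


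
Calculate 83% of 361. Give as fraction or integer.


Compute 83% of 361
Convert percentage: 83% = 83/100
Multiply: 361 * 83/100
= 29963/100
= 29963/100

29963/100


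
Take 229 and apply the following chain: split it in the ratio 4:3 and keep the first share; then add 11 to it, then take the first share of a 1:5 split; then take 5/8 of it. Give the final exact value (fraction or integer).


Start with 229.
Step 1: Split 4:3, first share = 229 * 4/7 = 916/7
Step 2: Add 11: 916/7+11=993/7; split 1:5 first = 993/7*1/6 = 331/14
Step 3: Take 5/8: 331/14 * 5/8 = 1655/112
Final result = 1655/112

1655/112


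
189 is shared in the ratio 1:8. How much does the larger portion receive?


Total parts = 1 + 8 = 9
Value per part = 189 / 9 = 21
First share = 1 * 21 = 21
Second share = 8 * 21 = 168
Larger share = 168

168


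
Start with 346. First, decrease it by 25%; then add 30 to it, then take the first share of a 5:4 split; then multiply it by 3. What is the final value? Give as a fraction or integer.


Start with 346.
Step 1: Decrease by 25%: 346 * 75/100 = 519/2
Step 2: Add 30: 519/2+30=579/2; split 5:4 first = 579/2*5/9 = 965/6
Step 3: Multiply by 3: 965/6 * 3 = 965/2
Final result = 965/2

965/2


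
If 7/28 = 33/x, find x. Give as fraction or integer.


Setting up: 7/28 = 33/x
Cross multiply: 7 * x = 28 * 33
7x = 924
x = 924/7
x = 132

132


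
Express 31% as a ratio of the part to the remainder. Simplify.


Part = 31%, Remainder = 69%
Ratio = 31:69
GCD(31, 69) = 1
Simplify: 31:69 = 31:69

31:69


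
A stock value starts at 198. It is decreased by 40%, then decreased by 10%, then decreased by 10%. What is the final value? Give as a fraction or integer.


Start: 198
Step 1: decrease by 40% => multiply by 60/100
  198 * 60/100 = 594/5
Step 2: decrease by 10% => multiply by 90/100
  594/5 * 90/100 = 2673/25
Step 3: decrease by 10% => multiply by 90/100
  2673/25 * 90/100 = 24057/250
Final value = 24057/250

24057/250


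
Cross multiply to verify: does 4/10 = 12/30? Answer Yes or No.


Cross multiply to check 4/10 = 12/30
Left cross product: 4 * 30 = 120
Right cross product: 10 * 12 = 120
120 = 120
Equal, so proportions match => Yes

Yes


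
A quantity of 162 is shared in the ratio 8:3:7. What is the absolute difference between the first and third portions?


Total parts = 8 + 3 + 7 = 18
Value per part = 162 / 18 = 9
Shares: 8*9=72, 3*9=27, 7*9=63
First share = 72, third share = 63
Difference = |72 - 63| = 9

9


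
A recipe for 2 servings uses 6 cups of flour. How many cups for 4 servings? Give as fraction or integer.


Original: 6 cups for 2 servings
Target servings = 4
Scaling factor = 4/2
New amount = 6 * 4/2
= 24/2
= 12 cups

12


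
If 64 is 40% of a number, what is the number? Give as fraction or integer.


Given: 64 is 40% of the whole
Set up: 64 = 40/100 * whole
whole = 64 * 100 / 40
whole = 6400 / 40
whole = 160

160


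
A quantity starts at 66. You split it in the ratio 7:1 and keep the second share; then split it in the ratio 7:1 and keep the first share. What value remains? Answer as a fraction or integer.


Start with 66.
Step 1: Split 7:1, second share = 66 * 1/8 = 33/4
Step 2: Split 7:1, first share = 33/4 * 7/8 = 231/32
Final result = 231/32

231/32


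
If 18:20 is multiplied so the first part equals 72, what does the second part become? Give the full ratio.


Original ratio: 18:20
First term target: 72
Scale factor = 72 / 18 = 4
Multiply second term: 20 * 4 = 80
Equivalent ratio = 72:80

72:80


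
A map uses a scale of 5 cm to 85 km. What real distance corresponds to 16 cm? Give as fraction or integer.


Map scale: 5 cm = 85 km
Measured distance on map = 16 cm
Set up proportion: 16 * 85 / 5
= 1360 / 5
= 272 km

272


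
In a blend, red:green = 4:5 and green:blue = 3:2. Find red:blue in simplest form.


Given a:b = 4:5 and b:c = 3:2
Make b consistent. Multiply first ratio by 3: a:b = 12:15
Multiply second ratio by 5: b:c = 15:10
Now b = 15 in both, so a:b:c = 12:15:10
Therefore a:c = 12:10
Simplify by GCD: a:c = 6:5

6:5


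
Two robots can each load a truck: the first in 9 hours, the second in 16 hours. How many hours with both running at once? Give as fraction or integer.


Rate of A = 1/9 job per hour
Rate of B = 1/16 job per hour
Combined rate = 1/9 + 1/16
Find common denominator: (16 + 9)/(9*16) = 25/144
Combined rate = 25/144 job per hour
Time together = 1 / (25/144) = 144/25 hours

144/25


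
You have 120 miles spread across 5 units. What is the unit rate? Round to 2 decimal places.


Total miles = 120
Number of units = 5
Unit rate = 120 / 5
= 24 miles per unit

24


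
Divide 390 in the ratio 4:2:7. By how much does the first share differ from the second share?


Total parts = 4 + 2 + 7 = 13
Value per part = 390 / 13 = 30
Shares: 4*30=120, 2*30=60, 7*30=210
First share = 120, second share = 60
Difference = |120 - 60| = 60

60


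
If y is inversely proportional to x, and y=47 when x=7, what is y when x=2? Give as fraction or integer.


Inverse proportion: y = k/x
Find k: k = 7 * 47 = 329
Compute y at x=2: y = 329/2
y = 329/2

329/2


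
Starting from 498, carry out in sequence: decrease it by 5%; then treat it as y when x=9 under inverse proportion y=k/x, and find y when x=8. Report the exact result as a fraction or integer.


Start with 498.
Step 1: Decrease by 5%: 498 * 95/100 = 4731/10
Step 2: Inverse prop: k = (4731/10)*9; new y = k/8 = 4731/10*9/8 = 42579/80
Final result = 42579/80

42579/80


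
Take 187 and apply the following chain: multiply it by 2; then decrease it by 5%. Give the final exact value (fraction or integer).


Start with 187.
Step 1: Multiply by 2: 187 * 2 = 374
Step 2: Decrease by 5%: 374 * 95/100 = 3553/10
Final result = 3553/10

3553/10


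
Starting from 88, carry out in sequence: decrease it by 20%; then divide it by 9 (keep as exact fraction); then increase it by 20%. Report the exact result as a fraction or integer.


Start with 88.
Step 1: Decrease by 20%: 88 * 80/100 = 352/5
Step 2: Divide by 9: 352/5 / 9 = 352/45
Step 3: Increase by 20%: 352/45 * 120/100 = 704/75
Final result = 704/75

704/75


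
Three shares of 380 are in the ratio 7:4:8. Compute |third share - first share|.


Total parts = 7 + 4 + 8 = 19
Value per part = 380 / 19 = 20
Shares: 7*20=140, 4*20=80, 8*20=160
Third share = 160, first share = 140
Difference = |160 - 140| = 20

20


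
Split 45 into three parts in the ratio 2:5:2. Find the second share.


Ratio = 2:5:2
Total parts = 2 + 5 + 2 = 9
Value per part = 45 / 9 = 5
First share = 2 * 5 = 10
Middle share = 5 * 5 = 25
Third share = 2 * 5 = 10

25


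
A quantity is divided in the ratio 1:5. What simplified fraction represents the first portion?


Total parts = 1 + 5 = 6
First part fraction = 1/6
Simplify: 1/6 = 1/6

1/6


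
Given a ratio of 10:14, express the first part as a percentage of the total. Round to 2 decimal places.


Total parts = 10 + 14 = 24
First part fraction = 10/24
Percentage = (10/24) * 100
= 0.416667 * 100
= 41.67%

41.67


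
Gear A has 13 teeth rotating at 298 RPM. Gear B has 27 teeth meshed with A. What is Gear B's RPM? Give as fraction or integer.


Gear ratio: teeth_A * RPM_A = teeth_B * RPM_B
13 * 298 = 27 * RPM_B
3874 = 27 * RPM_B
RPM_B = 3874 / 27
RPM_B = 3874/27

3874/27


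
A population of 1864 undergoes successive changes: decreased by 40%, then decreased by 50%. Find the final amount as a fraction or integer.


Start: 1864
Step 1: decrease by 40% => multiply by 60/100
  1864 * 60/100 = 5592/5
Step 2: decrease by 50% => multiply by 50/100
  5592/5 * 50/100 = 2796/5
Final value = 2796/5

2796/5


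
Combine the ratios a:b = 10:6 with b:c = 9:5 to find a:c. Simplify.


Given a:b = 10:6 and b:c = 9:5
Make b consistent. Multiply first ratio by 9: a:b = 90:54
Multiply second ratio by 6: b:c = 54:30
Now b = 54 in both, so a:b:c = 90:54:30
Therefore a:c = 90:30
Simplify by GCD: a:c = 3:1

3:1


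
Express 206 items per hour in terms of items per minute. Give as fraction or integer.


Converting from per hour to per minute
Rate = 206 items per hour
Divide by 60: 206/60
= 103/30 items per minute

103/30


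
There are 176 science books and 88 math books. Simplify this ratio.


Find GCD(176, 88)
GCD = 88
Divide both by 88: 176/88 = 2, 88/88 = 1
Simplified ratio = 2:1

2:1


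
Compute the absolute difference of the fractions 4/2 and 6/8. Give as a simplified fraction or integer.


Simplify: 4/2 = 2 and 6/8 = 3/4
Find common denominator: LCD = 4
Convert: 8/4 and 3/4
Difference = |8 - 3|/4 = 5/4
Simplified = 5/4

5/4


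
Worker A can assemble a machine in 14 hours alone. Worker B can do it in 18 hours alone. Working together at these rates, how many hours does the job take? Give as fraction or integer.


Rate of A = 1/14 job per hour
Rate of B = 1/18 job per hour
Combined rate = 1/14 + 1/18
Find common denominator: (18 + 14)/(14*18) = 32/252
Combined rate = 8/63 job per hour
Time together = 1 / (8/63) = 63/8 hours

63/8


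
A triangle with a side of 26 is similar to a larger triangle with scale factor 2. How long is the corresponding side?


Similar triangles have proportional sides
Scale factor = 2
Smaller side = 26
Corresponding larger side = 26 * 2
= 52

52


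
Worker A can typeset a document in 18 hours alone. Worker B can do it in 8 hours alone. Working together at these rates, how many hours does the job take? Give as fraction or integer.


Rate of A = 1/18 job per hour
Rate of B = 1/8 job per hour
Combined rate = 1/18 + 1/8
Find common denominator: (8 + 18)/(18*8) = 26/144
Combined rate = 13/72 job per hour
Time together = 1 / (13/72) = 72/13 hours

72/13
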